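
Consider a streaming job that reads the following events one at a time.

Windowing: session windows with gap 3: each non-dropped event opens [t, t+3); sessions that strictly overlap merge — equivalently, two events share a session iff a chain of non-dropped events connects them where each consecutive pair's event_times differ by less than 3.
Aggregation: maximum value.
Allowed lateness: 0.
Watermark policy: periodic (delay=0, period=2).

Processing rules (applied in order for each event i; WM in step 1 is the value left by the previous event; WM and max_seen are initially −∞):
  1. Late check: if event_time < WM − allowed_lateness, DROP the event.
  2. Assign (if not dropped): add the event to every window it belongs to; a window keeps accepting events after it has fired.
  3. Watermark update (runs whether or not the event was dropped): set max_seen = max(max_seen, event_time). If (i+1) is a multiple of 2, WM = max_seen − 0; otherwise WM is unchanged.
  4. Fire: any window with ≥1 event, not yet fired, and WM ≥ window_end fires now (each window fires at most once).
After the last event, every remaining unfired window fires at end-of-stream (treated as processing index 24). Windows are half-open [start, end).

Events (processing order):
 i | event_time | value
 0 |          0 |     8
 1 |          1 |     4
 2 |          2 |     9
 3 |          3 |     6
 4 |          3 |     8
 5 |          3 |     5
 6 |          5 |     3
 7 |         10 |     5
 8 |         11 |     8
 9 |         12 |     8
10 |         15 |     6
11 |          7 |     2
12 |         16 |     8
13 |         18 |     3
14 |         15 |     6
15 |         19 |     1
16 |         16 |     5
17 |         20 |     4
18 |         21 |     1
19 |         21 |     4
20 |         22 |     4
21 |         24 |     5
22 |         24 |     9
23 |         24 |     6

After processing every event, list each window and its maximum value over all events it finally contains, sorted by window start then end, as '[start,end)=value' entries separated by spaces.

[0,8)=9 [10,15)=8 [15,27)=9

i=0 t=0 v=8: → [0,3); WM=−∞
i=1 t=1 v=4: → [0,4); WM=1
i=2 t=2 v=9: → [0,5); WM=1
i=3 t=3 v=6: → [0,6); WM=3
i=4 t=3 v=8: → [0,6); WM=3
i=5 t=3 v=5: → [0,6); WM=3
i=6 t=5 v=3: → [0,8); WM=3
i=7 t=10 v=5: → [10,13); WM=10
i=8 t=11 v=8: → [10,14); WM=10
i=9 t=12 v=8: → [10,15); WM=12
i=10 t=15 v=6: → [15,18); WM=12
i=11 t=7 v=2: DROP (t<12-0); WM=15
i=12 t=16 v=8: → [15,19); WM=15
i=13 t=18 v=3: → [15,21); WM=18
i=14 t=15 v=6: DROP (t<18-0); WM=18
i=15 t=19 v=1: → [15,22); WM=19
i=16 t=16 v=5: DROP (t<19-0); WM=19
i=17 t=20 v=4: → [15,23); WM=20
i=18 t=21 v=1: → [15,24); WM=20
i=19 t=21 v=4: → [15,24); WM=21
i=20 t=22 v=4: → [15,25); WM=21
i=21 t=24 v=5: → [15,27); WM=24
i=22 t=24 v=9: → [15,27); WM=24
i=23 t=24 v=6: → [15,27); WM=24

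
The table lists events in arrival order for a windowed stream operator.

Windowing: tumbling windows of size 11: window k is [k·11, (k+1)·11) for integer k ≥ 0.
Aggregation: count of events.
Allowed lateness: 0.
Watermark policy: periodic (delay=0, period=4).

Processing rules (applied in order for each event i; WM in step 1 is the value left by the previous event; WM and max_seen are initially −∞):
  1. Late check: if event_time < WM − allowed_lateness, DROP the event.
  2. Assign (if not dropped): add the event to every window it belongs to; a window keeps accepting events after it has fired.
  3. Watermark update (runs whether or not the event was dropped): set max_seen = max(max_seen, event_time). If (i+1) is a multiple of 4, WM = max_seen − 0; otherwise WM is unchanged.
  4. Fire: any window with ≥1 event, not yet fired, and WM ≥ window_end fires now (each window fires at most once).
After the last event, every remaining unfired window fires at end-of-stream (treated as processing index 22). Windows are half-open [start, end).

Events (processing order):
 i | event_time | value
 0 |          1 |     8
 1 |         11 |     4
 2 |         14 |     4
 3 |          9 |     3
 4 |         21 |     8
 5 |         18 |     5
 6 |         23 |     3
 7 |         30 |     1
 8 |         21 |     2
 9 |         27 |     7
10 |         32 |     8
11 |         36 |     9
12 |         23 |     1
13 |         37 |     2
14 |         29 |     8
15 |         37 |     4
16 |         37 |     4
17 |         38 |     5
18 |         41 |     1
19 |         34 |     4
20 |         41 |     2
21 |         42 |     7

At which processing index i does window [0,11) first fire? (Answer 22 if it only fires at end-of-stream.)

i=0 t=1 v=8: → [0,11); WM=−∞
i=1 t=11 v=4: → [11,22); WM=−∞
i=2 t=14 v=4: → [11,22); WM=−∞
i=3 t=9 v=3: → [0,11); WM=14; [0,11) fires=2
i=4 t=21 v=8: → [11,22); WM=14
i=5 t=18 v=5: → [11,22); WM=14
i=6 t=23 v=3: → [22,33); WM=14
i=7 t=30 v=1: → [22,33); WM=30; [11,22) fires=4
i=8 t=21 v=2: DROP (t<30-0); WM=30
i=9 t=27 v=7: DROP (t<30-0); WM=30
i=10 t=32 v=8: → [22,33); WM=30
i=11 t=36 v=9: → [33,44); WM=36; [22,33) fires=3
i=12 t=23 v=1: DROP (t<36-0); WM=36
i=13 t=37 v=2: → [33,44); WM=36
i=14 t=29 v=8: DROP (t<36-0); WM=36
i=15 t=37 v=4: → [33,44); WM=37
i=16 t=37 v=4: → [33,44); WM=37
i=17 t=38 v=5: → [33,44); WM=37
i=18 t=41 v=1: → [33,44); WM=37
i=19 t=34 v=4: DROP (t<37-0); WM=41
i=20 t=41 v=2: → [33,44); WM=41
i=21 t=42 v=7: → [33,44); WM=41

3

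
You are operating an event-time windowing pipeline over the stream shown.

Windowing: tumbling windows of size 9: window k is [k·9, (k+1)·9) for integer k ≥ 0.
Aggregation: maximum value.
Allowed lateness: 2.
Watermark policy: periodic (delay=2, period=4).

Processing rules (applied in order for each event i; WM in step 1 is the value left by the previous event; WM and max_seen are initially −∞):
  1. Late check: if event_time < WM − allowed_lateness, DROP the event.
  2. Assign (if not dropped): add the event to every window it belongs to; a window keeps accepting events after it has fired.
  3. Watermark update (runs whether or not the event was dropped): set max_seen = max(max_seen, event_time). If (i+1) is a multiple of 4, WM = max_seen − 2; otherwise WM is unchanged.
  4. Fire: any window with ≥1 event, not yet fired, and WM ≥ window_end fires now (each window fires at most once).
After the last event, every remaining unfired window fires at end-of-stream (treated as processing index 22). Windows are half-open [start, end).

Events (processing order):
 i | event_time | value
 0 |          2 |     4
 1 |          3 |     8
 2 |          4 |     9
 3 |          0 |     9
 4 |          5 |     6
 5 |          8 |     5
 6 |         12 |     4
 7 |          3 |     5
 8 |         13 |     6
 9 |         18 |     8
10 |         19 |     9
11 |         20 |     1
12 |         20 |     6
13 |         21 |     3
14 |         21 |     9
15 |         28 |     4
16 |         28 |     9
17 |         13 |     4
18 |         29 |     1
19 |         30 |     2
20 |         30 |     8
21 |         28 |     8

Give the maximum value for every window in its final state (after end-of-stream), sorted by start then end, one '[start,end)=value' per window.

[0,9)=9 [9,18)=6 [18,27)=9 [27,36)=9

i=0 t=2 v=4: → [0,9); WM=−∞
i=1 t=3 v=8: → [0,9); WM=−∞
i=2 t=4 v=9: → [0,9); WM=−∞
i=3 t=0 v=9: → [0,9); WM=2
i=4 t=5 v=6: → [0,9); WM=2
i=5 t=8 v=5: → [0,9); WM=2
i=6 t=12 v=4: → [9,18); WM=2
i=7 t=3 v=5: → [0,9); WM=10; [0,9) fires=9
i=8 t=13 v=6: → [9,18); WM=10
i=9 t=18 v=8: → [18,27); WM=10
i=10 t=19 v=9: → [18,27); WM=10
i=11 t=20 v=1: → [18,27); WM=18; [9,18) fires=6
i=12 t=20 v=6: → [18,27); WM=18
i=13 t=21 v=3: → [18,27); WM=18
i=14 t=21 v=9: → [18,27); WM=18
i=15 t=28 v=4: → [27,36); WM=26
i=16 t=28 v=9: → [27,36); WM=26
i=17 t=13 v=4: DROP (t<26-2); WM=26
i=18 t=29 v=1: → [27,36); WM=26
i=19 t=30 v=2: → [27,36); WM=28; [18,27) fires=9
i=20 t=30 v=8: → [27,36); WM=28
i=21 t=28 v=8: → [27,36); WM=28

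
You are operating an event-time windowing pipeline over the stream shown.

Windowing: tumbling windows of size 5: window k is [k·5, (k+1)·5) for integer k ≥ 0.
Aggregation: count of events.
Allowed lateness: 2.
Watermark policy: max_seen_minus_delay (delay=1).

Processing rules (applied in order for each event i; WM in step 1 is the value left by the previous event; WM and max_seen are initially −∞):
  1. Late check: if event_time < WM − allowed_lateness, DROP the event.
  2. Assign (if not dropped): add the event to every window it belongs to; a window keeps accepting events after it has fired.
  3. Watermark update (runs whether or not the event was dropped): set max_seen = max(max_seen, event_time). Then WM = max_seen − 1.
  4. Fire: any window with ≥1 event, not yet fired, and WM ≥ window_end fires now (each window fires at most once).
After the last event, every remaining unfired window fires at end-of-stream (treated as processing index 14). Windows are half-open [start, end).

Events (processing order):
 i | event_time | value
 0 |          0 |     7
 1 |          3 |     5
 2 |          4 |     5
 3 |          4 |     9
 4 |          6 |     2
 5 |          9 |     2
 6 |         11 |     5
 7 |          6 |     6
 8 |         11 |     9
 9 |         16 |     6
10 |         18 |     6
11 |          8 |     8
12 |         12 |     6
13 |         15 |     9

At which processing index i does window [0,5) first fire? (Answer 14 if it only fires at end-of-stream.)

4

i=0 t=0 v=7: → [0,5); WM=-1
i=1 t=3 v=5: → [0,5); WM=2
i=2 t=4 v=5: → [0,5); WM=3
i=3 t=4 v=9: → [0,5); WM=3
i=4 t=6 v=2: → [5,10); WM=5; [0,5) fires=4
i=5 t=9 v=2: → [5,10); WM=8
i=6 t=11 v=5: → [10,15); WM=10; [5,10) fires=2
i=7 t=6 v=6: DROP (t<10-2); WM=10
i=8 t=11 v=9: → [10,15); WM=10
i=9 t=16 v=6: → [15,20); WM=15; [10,15) fires=2
i=10 t=18 v=6: → [15,20); WM=17
i=11 t=8 v=8: DROP (t<17-2); WM=17
i=12 t=12 v=6: DROP (t<17-2); WM=17
i=13 t=15 v=9: → [15,20); WM=17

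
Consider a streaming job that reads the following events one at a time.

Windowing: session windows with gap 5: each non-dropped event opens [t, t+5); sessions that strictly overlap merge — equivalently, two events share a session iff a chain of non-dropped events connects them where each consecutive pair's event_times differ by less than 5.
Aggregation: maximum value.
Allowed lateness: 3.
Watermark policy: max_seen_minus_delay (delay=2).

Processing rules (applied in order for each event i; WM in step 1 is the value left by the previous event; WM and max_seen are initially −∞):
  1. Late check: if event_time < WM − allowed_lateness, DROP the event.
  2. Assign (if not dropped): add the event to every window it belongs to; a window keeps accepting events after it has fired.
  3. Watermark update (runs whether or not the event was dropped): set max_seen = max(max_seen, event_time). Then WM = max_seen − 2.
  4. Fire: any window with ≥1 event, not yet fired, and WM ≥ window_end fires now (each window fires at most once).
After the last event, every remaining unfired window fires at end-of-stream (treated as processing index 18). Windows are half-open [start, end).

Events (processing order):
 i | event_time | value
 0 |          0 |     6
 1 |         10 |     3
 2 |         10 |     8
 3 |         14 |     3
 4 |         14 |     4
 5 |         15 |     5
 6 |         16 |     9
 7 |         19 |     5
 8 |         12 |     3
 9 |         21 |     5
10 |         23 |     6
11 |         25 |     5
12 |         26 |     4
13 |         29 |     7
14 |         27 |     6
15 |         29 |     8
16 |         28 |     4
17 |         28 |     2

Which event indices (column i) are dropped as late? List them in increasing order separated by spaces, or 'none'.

8

i=0 t=0 v=6: → [0,5); WM=-2
i=1 t=10 v=3: → [10,15); WM=8
i=2 t=10 v=8: → [10,15); WM=8
i=3 t=14 v=3: → [10,19); WM=12
i=4 t=14 v=4: → [10,19); WM=12
i=5 t=15 v=5: → [10,20); WM=13
i=6 t=16 v=9: → [10,21); WM=14
i=7 t=19 v=5: → [10,24); WM=17
i=8 t=12 v=3: DROP (t<17-3); WM=17
i=9 t=21 v=5: → [10,26); WM=19
i=10 t=23 v=6: → [10,28); WM=21
i=11 t=25 v=5: → [10,30); WM=23
i=12 t=26 v=4: → [10,31); WM=24
i=13 t=29 v=7: → [10,34); WM=27
i=14 t=27 v=6: → [10,34); WM=27
i=15 t=29 v=8: → [10,34); WM=27
i=16 t=28 v=4: → [10,34); WM=27
i=17 t=28 v=2: → [10,34); WM=27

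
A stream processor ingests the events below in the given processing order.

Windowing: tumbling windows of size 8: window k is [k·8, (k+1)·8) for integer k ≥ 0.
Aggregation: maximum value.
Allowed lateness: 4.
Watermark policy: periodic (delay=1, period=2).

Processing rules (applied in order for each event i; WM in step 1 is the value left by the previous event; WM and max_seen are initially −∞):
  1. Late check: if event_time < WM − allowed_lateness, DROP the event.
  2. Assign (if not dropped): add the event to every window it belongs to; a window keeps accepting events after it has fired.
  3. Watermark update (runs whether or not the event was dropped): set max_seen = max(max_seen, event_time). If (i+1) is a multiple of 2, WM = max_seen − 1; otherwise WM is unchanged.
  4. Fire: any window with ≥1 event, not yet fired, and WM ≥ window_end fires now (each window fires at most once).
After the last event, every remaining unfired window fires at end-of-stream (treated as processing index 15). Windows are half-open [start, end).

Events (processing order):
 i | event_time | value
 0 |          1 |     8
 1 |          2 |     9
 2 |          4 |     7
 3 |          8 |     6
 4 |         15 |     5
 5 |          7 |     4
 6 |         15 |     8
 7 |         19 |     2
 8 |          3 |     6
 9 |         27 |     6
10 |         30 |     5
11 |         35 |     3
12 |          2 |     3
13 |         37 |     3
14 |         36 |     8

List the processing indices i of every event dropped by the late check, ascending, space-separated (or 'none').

8 12

i=0 t=1 v=8: → [0,8); WM=−∞
i=1 t=2 v=9: → [0,8); WM=1
i=2 t=4 v=7: → [0,8); WM=1
i=3 t=8 v=6: → [8,16); WM=7
i=4 t=15 v=5: → [8,16); WM=7
i=5 t=7 v=4: → [0,8); WM=14; [0,8) fires=9
i=6 t=15 v=8: → [8,16); WM=14
i=7 t=19 v=2: → [16,24); WM=18; [8,16) fires=8
i=8 t=3 v=6: DROP (t<18-4); WM=18
i=9 t=27 v=6: → [24,32); WM=26; [16,24) fires=2
i=10 t=30 v=5: → [24,32); WM=26
i=11 t=35 v=3: → [32,40); WM=34; [24,32) fires=6
i=12 t=2 v=3: DROP (t<34-4); WM=34
i=13 t=37 v=3: → [32,40); WM=36
i=14 t=36 v=8: → [32,40); WM=36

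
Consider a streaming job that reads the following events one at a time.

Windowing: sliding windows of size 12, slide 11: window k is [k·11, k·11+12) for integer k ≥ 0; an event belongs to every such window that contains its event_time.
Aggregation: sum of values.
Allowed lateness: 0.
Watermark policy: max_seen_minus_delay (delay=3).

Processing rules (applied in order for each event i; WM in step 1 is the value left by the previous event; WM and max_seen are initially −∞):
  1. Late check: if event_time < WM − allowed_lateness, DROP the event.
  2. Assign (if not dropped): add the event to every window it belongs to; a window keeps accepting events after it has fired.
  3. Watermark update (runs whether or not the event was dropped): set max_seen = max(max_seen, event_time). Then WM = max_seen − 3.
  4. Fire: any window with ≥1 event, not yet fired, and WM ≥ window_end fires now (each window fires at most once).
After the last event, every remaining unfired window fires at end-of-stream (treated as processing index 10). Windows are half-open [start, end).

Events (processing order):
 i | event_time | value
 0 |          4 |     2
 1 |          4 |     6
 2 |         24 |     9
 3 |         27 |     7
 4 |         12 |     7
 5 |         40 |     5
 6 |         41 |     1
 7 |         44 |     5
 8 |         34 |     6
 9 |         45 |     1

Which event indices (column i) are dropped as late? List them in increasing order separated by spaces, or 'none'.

i=0 t=4 v=2: → [0,12); WM=1
i=1 t=4 v=6: → [0,12); WM=1
i=2 t=24 v=9: → [22,34); WM=21; [0,12) fires=8
i=3 t=27 v=7: → [22,34); WM=24
i=4 t=12 v=7: DROP (t<24-0); WM=24
i=5 t=40 v=5: → [33,45); WM=37; [22,34) fires=16
i=6 t=41 v=1: → [33,45); WM=38
i=7 t=44 v=5: → [44,56),[33,45); WM=41
i=8 t=34 v=6: DROP (t<41-0); WM=41
i=9 t=45 v=1: → [44,56); WM=42

4 8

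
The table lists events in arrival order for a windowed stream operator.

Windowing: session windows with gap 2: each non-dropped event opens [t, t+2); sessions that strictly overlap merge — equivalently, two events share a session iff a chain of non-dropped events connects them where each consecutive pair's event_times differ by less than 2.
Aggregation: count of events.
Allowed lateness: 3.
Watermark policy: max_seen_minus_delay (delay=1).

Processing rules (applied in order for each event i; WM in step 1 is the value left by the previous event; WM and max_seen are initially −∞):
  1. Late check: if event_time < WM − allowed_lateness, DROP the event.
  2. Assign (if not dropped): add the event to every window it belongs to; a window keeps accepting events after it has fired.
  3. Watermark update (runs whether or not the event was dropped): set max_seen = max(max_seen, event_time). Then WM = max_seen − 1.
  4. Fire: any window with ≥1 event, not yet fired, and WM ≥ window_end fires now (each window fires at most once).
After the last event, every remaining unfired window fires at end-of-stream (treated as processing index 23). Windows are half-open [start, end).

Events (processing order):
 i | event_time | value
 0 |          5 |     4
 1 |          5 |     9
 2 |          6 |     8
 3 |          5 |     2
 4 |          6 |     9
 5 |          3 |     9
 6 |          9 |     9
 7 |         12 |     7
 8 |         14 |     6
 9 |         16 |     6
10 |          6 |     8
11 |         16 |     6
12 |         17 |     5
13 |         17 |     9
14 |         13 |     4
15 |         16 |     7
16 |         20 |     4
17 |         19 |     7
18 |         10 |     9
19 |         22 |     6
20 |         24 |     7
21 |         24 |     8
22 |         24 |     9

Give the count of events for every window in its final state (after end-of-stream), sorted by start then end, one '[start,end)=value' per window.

[3,5)=1 [5,8)=5 [9,11)=1 [12,16)=3 [16,19)=5 [19,22)=2 [22,24)=1 [24,26)=3

i=0 t=5 v=4: → [5,7); WM=4
i=1 t=5 v=9: → [5,7); WM=4
i=2 t=6 v=8: → [5,8); WM=5
i=3 t=5 v=2: → [5,8); WM=5
i=4 t=6 v=9: → [5,8); WM=5
i=5 t=3 v=9: → [3,5); WM=5
i=6 t=9 v=9: → [9,11); WM=8
i=7 t=12 v=7: → [12,14); WM=11
i=8 t=14 v=6: → [14,16); WM=13
i=9 t=16 v=6: → [16,18); WM=15
i=10 t=6 v=8: DROP (t<15-3); WM=15
i=11 t=16 v=6: → [16,18); WM=15
i=12 t=17 v=5: → [16,19); WM=16
i=13 t=17 v=9: → [16,19); WM=16
i=14 t=13 v=4: → [12,16); WM=16
i=15 t=16 v=7: → [16,19); WM=16
i=16 t=20 v=4: → [20,22); WM=19
i=17 t=19 v=7: → [19,22); WM=19
i=18 t=10 v=9: DROP (t<19-3); WM=19
i=19 t=22 v=6: → [22,24); WM=21
i=20 t=24 v=7: → [24,26); WM=23
i=21 t=24 v=8: → [24,26); WM=23
i=22 t=24 v=9: → [24,26); WM=23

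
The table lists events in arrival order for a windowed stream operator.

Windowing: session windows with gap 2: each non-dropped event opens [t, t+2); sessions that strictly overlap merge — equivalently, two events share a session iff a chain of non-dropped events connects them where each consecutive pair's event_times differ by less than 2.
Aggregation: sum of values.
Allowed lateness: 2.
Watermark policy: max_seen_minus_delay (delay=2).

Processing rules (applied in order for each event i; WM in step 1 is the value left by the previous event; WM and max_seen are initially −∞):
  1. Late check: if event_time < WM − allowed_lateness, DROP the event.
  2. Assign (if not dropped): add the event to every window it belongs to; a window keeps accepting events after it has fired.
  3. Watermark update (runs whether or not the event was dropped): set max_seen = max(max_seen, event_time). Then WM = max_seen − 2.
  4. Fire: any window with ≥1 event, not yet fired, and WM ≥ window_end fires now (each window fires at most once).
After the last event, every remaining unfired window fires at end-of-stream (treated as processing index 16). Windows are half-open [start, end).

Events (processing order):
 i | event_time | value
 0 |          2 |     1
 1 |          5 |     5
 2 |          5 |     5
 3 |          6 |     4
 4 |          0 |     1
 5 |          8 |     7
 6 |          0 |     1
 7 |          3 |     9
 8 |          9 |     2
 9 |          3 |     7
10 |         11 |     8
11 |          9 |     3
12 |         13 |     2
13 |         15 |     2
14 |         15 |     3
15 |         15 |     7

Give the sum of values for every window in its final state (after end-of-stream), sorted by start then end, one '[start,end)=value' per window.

i=0 t=2 v=1: → [2,4); WM=0
i=1 t=5 v=5: → [5,7); WM=3
i=2 t=5 v=5: → [5,7); WM=3
i=3 t=6 v=4: → [5,8); WM=4
i=4 t=0 v=1: DROP (t<4-2); WM=4
i=5 t=8 v=7: → [8,10); WM=6
i=6 t=0 v=1: DROP (t<6-2); WM=6
i=7 t=3 v=9: DROP (t<6-2); WM=6
i=8 t=9 v=2: → [8,11); WM=7
i=9 t=3 v=7: DROP (t<7-2); WM=7
i=10 t=11 v=8: → [11,13); WM=9
i=11 t=9 v=3: → [8,11); WM=9
i=12 t=13 v=2: → [13,15); WM=11
i=13 t=15 v=2: → [15,17); WM=13
i=14 t=15 v=3: → [15,17); WM=13
i=15 t=15 v=7: → [15,17); WM=13

[2,4)=1 [5,8)=14 [8,11)=12 [11,13)=8 [13,15)=2 [15,17)=12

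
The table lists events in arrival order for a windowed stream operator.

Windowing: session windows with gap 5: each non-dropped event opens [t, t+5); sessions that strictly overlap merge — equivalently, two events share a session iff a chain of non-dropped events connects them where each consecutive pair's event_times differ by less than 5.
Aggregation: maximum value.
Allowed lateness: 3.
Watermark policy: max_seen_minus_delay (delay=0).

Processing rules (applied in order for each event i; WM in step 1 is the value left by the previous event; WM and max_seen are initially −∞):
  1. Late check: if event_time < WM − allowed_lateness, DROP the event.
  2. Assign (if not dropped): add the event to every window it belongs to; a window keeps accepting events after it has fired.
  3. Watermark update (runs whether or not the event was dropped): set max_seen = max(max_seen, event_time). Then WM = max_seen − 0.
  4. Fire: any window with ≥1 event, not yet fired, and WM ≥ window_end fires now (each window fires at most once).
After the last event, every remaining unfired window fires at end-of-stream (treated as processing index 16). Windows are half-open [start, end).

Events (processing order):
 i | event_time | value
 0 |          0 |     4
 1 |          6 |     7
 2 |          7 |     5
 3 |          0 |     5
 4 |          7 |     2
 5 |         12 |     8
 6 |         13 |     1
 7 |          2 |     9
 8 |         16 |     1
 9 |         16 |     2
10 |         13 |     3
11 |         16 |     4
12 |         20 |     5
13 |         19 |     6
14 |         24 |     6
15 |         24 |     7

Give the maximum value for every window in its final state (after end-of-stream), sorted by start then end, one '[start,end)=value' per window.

i=0 t=0 v=4: → [0,5); WM=0
i=1 t=6 v=7: → [6,11); WM=6
i=2 t=7 v=5: → [6,12); WM=7
i=3 t=0 v=5: DROP (t<7-3); WM=7
i=4 t=7 v=2: → [6,12); WM=7
i=5 t=12 v=8: → [12,17); WM=12
i=6 t=13 v=1: → [12,18); WM=13
i=7 t=2 v=9: DROP (t<13-3); WM=13
i=8 t=16 v=1: → [12,21); WM=16
i=9 t=16 v=2: → [12,21); WM=16
i=10 t=13 v=3: → [12,21); WM=16
i=11 t=16 v=4: → [12,21); WM=16
i=12 t=20 v=5: → [12,25); WM=20
i=13 t=19 v=6: → [12,25); WM=20
i=14 t=24 v=6: → [12,29); WM=24
i=15 t=24 v=7: → [12,29); WM=24

[0,5)=4 [6,12)=7 [12,29)=8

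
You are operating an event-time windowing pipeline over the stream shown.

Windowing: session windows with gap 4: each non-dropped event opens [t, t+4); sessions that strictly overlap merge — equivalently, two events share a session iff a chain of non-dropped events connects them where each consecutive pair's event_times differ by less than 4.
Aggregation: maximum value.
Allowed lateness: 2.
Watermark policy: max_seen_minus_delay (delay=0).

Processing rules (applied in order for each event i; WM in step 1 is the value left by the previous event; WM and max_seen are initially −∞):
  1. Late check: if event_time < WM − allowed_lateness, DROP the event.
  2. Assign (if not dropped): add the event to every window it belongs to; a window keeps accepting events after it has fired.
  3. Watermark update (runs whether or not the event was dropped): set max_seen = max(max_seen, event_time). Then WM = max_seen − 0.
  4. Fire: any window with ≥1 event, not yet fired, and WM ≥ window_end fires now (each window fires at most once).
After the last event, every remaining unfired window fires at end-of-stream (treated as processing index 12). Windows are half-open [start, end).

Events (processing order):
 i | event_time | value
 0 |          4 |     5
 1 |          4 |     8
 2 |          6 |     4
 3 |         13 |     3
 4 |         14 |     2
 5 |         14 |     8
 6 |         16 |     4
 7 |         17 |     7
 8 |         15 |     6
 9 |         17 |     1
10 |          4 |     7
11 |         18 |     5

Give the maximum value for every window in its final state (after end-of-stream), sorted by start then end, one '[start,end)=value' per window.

i=0 t=4 v=5: → [4,8); WM=4
i=1 t=4 v=8: → [4,8); WM=4
i=2 t=6 v=4: → [4,10); WM=6
i=3 t=13 v=3: → [13,17); WM=13
i=4 t=14 v=2: → [13,18); WM=14
i=5 t=14 v=8: → [13,18); WM=14
i=6 t=16 v=4: → [13,20); WM=16
i=7 t=17 v=7: → [13,21); WM=17
i=8 t=15 v=6: → [13,21); WM=17
i=9 t=17 v=1: → [13,21); WM=17
i=10 t=4 v=7: DROP (t<17-2); WM=17
i=11 t=18 v=5: → [13,22); WM=18

[4,10)=8 [13,22)=8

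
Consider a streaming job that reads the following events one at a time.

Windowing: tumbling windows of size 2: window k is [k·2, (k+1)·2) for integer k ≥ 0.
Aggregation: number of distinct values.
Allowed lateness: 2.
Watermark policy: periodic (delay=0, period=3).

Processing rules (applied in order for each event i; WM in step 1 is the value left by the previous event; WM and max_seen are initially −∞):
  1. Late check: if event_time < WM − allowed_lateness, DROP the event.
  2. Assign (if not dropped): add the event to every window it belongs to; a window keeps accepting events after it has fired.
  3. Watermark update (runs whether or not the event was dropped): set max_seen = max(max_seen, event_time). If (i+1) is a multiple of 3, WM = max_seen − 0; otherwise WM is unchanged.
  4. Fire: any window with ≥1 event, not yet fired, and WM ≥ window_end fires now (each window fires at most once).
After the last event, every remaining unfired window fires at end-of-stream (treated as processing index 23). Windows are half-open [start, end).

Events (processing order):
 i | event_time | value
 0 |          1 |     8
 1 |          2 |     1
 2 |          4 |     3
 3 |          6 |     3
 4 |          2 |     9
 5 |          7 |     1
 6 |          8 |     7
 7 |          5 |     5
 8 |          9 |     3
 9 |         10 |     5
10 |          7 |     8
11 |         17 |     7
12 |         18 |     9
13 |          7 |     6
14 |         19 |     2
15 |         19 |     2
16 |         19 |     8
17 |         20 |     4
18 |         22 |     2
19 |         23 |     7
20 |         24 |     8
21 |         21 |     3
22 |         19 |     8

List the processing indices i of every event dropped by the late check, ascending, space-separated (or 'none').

13 21 22

i=0 t=1 v=8: → [0,2); WM=−∞
i=1 t=2 v=1: → [2,4); WM=−∞
i=2 t=4 v=3: → [4,6); WM=4; [0,2) fires=1 [2,4) fires=1
i=3 t=6 v=3: → [6,8); WM=4
i=4 t=2 v=9: → [2,4); WM=4
i=5 t=7 v=1: → [6,8); WM=7; [4,6) fires=1
i=6 t=8 v=7: → [8,10); WM=7
i=7 t=5 v=5: → [4,6); WM=7
i=8 t=9 v=3: → [8,10); WM=9; [6,8) fires=2
i=9 t=10 v=5: → [10,12); WM=9
i=10 t=7 v=8: → [6,8); WM=9
i=11 t=17 v=7: → [16,18); WM=17; [8,10) fires=2 [10,12) fires=1
i=12 t=18 v=9: → [18,20); WM=17
i=13 t=7 v=6: DROP (t<17-2); WM=17
i=14 t=19 v=2: → [18,20); WM=19; [16,18) fires=1
i=15 t=19 v=2: → [18,20); WM=19
i=16 t=19 v=8: → [18,20); WM=19
i=17 t=20 v=4: → [20,22); WM=20; [18,20) fires=3
i=18 t=22 v=2: → [22,24); WM=20
i=19 t=23 v=7: → [22,24); WM=20
i=20 t=24 v=8: → [24,26); WM=24; [20,22) fires=1 [22,24) fires=2
i=21 t=21 v=3: DROP (t<24-2); WM=24
i=22 t=19 v=8: DROP (t<24-2); WM=24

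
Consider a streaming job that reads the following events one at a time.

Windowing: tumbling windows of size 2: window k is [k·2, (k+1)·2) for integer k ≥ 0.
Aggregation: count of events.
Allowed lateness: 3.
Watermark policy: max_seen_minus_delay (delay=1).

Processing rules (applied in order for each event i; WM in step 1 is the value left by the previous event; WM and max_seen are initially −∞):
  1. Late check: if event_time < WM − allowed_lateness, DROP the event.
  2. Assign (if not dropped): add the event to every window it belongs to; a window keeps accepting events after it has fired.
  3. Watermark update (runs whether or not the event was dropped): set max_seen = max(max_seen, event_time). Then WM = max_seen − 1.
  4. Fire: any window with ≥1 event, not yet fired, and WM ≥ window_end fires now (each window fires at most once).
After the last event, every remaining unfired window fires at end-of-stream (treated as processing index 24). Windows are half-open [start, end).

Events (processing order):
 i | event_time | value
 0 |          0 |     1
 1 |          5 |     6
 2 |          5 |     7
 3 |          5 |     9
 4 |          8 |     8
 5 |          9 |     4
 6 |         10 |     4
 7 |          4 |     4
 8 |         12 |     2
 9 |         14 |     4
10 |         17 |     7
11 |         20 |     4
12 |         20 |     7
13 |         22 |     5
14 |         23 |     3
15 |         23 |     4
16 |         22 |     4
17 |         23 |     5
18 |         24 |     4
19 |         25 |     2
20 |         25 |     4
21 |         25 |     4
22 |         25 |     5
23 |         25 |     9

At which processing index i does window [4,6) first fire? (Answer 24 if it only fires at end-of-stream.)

i=0 t=0 v=1: → [0,2); WM=-1
i=1 t=5 v=6: → [4,6); WM=4; [0,2) fires=1
i=2 t=5 v=7: → [4,6); WM=4
i=3 t=5 v=9: → [4,6); WM=4
i=4 t=8 v=8: → [8,10); WM=7; [4,6) fires=3
i=5 t=9 v=4: → [8,10); WM=8
i=6 t=10 v=4: → [10,12); WM=9
i=7 t=4 v=4: DROP (t<9-3); WM=9
i=8 t=12 v=2: → [12,14); WM=11; [8,10) fires=2
i=9 t=14 v=4: → [14,16); WM=13; [10,12) fires=1
i=10 t=17 v=7: → [16,18); WM=16; [12,14) fires=1 [14,16) fires=1
i=11 t=20 v=4: → [20,22); WM=19; [16,18) fires=1
i=12 t=20 v=7: → [20,22); WM=19
i=13 t=22 v=5: → [22,24); WM=21
i=14 t=23 v=3: → [22,24); WM=22; [20,22) fires=2
i=15 t=23 v=4: → [22,24); WM=22
i=16 t=22 v=4: → [22,24); WM=22
i=17 t=23 v=5: → [22,24); WM=22
i=18 t=24 v=4: → [24,26); WM=23
i=19 t=25 v=2: → [24,26); WM=24; [22,24) fires=5
i=20 t=25 v=4: → [24,26); WM=24
i=21 t=25 v=4: → [24,26); WM=24
i=22 t=25 v=5: → [24,26); WM=24
i=23 t=25 v=9: → [24,26); WM=24

4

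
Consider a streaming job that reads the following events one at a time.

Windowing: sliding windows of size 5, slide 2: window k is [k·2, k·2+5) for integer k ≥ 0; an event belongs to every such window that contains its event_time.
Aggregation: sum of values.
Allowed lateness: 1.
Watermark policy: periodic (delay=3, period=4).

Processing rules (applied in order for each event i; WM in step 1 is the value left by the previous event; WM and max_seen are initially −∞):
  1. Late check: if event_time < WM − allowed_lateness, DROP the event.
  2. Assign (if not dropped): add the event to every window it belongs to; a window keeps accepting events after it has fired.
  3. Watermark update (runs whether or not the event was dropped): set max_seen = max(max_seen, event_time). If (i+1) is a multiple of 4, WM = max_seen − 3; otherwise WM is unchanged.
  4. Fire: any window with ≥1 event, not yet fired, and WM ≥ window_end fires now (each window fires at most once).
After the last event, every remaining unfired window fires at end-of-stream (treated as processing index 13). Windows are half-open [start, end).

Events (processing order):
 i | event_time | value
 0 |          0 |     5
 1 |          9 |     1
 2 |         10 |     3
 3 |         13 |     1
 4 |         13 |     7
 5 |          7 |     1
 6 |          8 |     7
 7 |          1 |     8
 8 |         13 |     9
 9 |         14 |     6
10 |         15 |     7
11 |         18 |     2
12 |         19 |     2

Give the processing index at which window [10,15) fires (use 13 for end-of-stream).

11

i=0 t=0 v=5: → [0,5); WM=−∞
i=1 t=9 v=1: → [8,13),[6,11); WM=−∞
i=2 t=10 v=3: → [10,15),[8,13),[6,11); WM=−∞
i=3 t=13 v=1: → [12,17),[10,15); WM=10; [0,5) fires=5
i=4 t=13 v=7: → [12,17),[10,15); WM=10
i=5 t=7 v=1: DROP (t<10-1); WM=10
i=6 t=8 v=7: DROP (t<10-1); WM=10
i=7 t=1 v=8: DROP (t<10-1); WM=10
i=8 t=13 v=9: → [12,17),[10,15); WM=10
i=9 t=14 v=6: → [14,19),[12,17),[10,15); WM=10
i=10 t=15 v=7: → [14,19),[12,17); WM=10
i=11 t=18 v=2: → [18,23),[16,21),[14,19); WM=15; [6,11) fires=4 [8,13) fires=4 [10,15) fires=26
i=12 t=19 v=2: → [18,23),[16,21); WM=15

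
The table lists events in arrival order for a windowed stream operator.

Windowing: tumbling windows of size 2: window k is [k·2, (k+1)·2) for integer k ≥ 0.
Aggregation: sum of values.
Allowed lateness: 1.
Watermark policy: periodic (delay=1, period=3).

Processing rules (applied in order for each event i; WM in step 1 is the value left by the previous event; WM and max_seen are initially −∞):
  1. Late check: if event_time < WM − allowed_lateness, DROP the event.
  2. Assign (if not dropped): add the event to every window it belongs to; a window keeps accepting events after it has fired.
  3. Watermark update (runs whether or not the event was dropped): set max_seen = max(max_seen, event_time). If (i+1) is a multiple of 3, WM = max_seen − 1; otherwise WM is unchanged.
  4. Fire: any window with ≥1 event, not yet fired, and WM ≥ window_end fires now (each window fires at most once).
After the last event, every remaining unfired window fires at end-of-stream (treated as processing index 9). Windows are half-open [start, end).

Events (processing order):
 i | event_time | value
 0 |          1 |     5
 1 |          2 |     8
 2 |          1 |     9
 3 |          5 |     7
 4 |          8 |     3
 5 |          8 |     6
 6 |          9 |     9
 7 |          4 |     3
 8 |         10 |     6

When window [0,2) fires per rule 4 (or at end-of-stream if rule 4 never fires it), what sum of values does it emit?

i=0 t=1 v=5: → [0,2); WM=−∞
i=1 t=2 v=8: → [2,4); WM=−∞
i=2 t=1 v=9: → [0,2); WM=1
i=3 t=5 v=7: → [4,6); WM=1
i=4 t=8 v=3: → [8,10); WM=1
i=5 t=8 v=6: → [8,10); WM=7; [0,2) fires=14 [2,4) fires=8 [4,6) fires=7
i=6 t=9 v=9: → [8,10); WM=7
i=7 t=4 v=3: DROP (t<7-1); WM=7
i=8 t=10 v=6: → [10,12); WM=9

14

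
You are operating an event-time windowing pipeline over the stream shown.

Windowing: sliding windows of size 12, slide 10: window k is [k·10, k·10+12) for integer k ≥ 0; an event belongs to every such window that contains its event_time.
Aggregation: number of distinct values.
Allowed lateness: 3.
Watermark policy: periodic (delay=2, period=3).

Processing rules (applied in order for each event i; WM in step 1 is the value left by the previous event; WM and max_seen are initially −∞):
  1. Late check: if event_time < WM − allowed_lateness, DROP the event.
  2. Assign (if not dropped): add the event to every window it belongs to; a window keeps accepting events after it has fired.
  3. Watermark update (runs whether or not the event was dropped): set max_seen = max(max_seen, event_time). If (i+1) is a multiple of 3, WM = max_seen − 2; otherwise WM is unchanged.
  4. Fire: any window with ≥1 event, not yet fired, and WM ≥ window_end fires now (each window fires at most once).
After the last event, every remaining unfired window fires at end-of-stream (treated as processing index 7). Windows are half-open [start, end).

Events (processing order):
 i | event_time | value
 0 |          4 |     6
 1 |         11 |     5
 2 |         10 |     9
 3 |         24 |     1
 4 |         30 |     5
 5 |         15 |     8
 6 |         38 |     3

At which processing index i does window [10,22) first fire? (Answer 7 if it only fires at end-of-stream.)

i=0 t=4 v=6: → [0,12); WM=−∞
i=1 t=11 v=5: → [10,22),[0,12); WM=−∞
i=2 t=10 v=9: → [10,22),[0,12); WM=9
i=3 t=24 v=1: → [20,32); WM=9
i=4 t=30 v=5: → [30,42),[20,32); WM=9
i=5 t=15 v=8: → [10,22); WM=28; [0,12) fires=3 [10,22) fires=3
i=6 t=38 v=3: → [30,42); WM=28

5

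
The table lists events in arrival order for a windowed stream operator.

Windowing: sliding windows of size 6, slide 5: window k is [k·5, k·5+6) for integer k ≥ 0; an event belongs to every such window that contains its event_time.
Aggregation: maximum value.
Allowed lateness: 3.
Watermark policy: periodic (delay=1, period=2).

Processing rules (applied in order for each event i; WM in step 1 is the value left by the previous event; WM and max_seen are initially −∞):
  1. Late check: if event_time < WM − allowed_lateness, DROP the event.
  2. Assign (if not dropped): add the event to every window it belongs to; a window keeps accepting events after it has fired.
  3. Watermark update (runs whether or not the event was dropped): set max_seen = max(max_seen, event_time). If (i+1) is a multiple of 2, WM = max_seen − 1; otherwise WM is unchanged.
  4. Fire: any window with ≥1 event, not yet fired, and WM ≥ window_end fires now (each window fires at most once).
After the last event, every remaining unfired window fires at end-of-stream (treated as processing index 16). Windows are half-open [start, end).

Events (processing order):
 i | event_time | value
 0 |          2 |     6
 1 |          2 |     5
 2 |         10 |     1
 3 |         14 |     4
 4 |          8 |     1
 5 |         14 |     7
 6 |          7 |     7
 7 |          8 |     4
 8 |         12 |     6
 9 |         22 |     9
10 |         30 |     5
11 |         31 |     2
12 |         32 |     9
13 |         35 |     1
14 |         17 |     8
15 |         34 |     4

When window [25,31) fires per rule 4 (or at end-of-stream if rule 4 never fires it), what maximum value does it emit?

i=0 t=2 v=6: → [0,6); WM=−∞
i=1 t=2 v=5: → [0,6); WM=1
i=2 t=10 v=1: → [10,16),[5,11); WM=1
i=3 t=14 v=4: → [10,16); WM=13; [0,6) fires=6 [5,11) fires=1
i=4 t=8 v=1: DROP (t<13-3); WM=13
i=5 t=14 v=7: → [10,16); WM=13
i=6 t=7 v=7: DROP (t<13-3); WM=13
i=7 t=8 v=4: DROP (t<13-3); WM=13
i=8 t=12 v=6: → [10,16); WM=13
i=9 t=22 v=9: → [20,26); WM=21; [10,16) fires=7
i=10 t=30 v=5: → [30,36),[25,31); WM=21
i=11 t=31 v=2: → [30,36); WM=30; [20,26) fires=9
i=12 t=32 v=9: → [30,36); WM=30
i=13 t=35 v=1: → [35,41),[30,36); WM=34; [25,31) fires=5
i=14 t=17 v=8: DROP (t<34-3); WM=34
i=15 t=34 v=4: → [30,36); WM=34

5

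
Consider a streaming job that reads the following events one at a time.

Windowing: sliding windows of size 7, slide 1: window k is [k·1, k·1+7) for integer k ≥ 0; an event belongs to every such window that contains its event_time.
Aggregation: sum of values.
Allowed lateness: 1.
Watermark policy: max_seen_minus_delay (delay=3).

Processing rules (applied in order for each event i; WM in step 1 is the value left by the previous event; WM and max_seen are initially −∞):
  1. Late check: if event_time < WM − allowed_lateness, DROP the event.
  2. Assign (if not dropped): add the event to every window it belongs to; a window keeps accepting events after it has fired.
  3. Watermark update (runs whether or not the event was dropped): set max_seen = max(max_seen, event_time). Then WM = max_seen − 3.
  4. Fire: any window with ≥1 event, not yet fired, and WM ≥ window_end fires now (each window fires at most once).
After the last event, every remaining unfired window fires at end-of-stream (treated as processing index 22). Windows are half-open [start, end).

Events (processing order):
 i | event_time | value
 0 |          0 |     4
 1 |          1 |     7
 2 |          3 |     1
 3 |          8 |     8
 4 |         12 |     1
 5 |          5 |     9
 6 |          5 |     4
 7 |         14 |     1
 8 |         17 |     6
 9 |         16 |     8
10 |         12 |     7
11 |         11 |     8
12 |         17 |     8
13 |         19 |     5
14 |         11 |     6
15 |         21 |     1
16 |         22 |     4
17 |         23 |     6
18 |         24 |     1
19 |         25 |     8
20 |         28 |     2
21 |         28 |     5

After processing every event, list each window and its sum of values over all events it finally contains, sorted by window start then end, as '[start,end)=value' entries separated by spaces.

i=0 t=0 v=4: → [0,7); WM=-3
i=1 t=1 v=7: → [1,8),[0,7); WM=-2
i=2 t=3 v=1: → [3,10),[2,9),[1,8),[0,7); WM=0
i=3 t=8 v=8: → [8,15),[7,14),[6,13),[5,12),[4,11),[3,10),[2,9); WM=5
i=4 t=12 v=1: → [12,19),[11,18),[10,17),[9,16),[8,15),[7,14),[6,13); WM=9; [0,7) fires=12 [1,8) fires=8 [2,9) fires=9
i=5 t=5 v=9: DROP (t<9-1); WM=9
i=6 t=5 v=4: DROP (t<9-1); WM=9
i=7 t=14 v=1: → [14,21),[13,20),[12,19),[11,18),[10,17),[9,16),[8,15); WM=11; [3,10) fires=9 [4,11) fires=8
i=8 t=17 v=6: → [17,24),[16,23),[15,22),[14,21),[13,20),[12,19),[11,18); WM=14; [5,12) fires=8 [6,13) fires=9 [7,14) fires=9
i=9 t=16 v=8: → [16,23),[15,22),[14,21),[13,20),[12,19),[11,18),[10,17); WM=14
i=10 t=12 v=7: DROP (t<14-1); WM=14
i=11 t=11 v=8: DROP (t<14-1); WM=14
i=12 t=17 v=8: → [17,24),[16,23),[15,22),[14,21),[13,20),[12,19),[11,18); WM=14
i=13 t=19 v=5: → [19,26),[18,25),[17,24),[16,23),[15,22),[14,21),[13,20); WM=16; [8,15) fires=10 [9,16) fires=2
i=14 t=11 v=6: DROP (t<16-1); WM=16
i=15 t=21 v=1: → [21,28),[20,27),[19,26),[18,25),[17,24),[16,23),[15,22); WM=18; [10,17) fires=10 [11,18) fires=24
i=16 t=22 v=4: → [22,29),[21,28),[20,27),[19,26),[18,25),[17,24),[16,23); WM=19; [12,19) fires=24
i=17 t=23 v=6: → [23,30),[22,29),[21,28),[20,27),[19,26),[18,25),[17,24); WM=20; [13,20) fires=28
i=18 t=24 v=1: → [24,31),[23,30),[22,29),[21,28),[20,27),[19,26),[18,25); WM=21; [14,21) fires=28
i=19 t=25 v=8: → [25,32),[24,31),[23,30),[22,29),[21,28),[20,27),[19,26); WM=22; [15,22) fires=28
i=20 t=28 v=2: → [28,35),[27,34),[26,33),[25,32),[24,31),[23,30),[22,29); WM=25; [16,23) fires=32 [17,24) fires=30 [18,25) fires=17
i=21 t=28 v=5: → [28,35),[27,34),[26,33),[25,32),[24,31),[23,30),[22,29); WM=25

[0,7)=12 [1,8)=8 [2,9)=9 [3,10)=9 [4,11)=8 [5,12)=8 [6,13)=9 [7,14)=9 [8,15)=10 [9,16)=2 [10,17)=10 [11,18)=24 [12,19)=24 [13,20)=28 [14,21)=28 [15,22)=28 [16,23)=32 [17,24)=30 [18,25)=17 [19,26)=25 [20,27)=20 [21,28)=20 [22,29)=26 [23,30)=22 [24,31)=16 [25,32)=15 [26,33)=7 [27,34)=7 [28,35)=7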